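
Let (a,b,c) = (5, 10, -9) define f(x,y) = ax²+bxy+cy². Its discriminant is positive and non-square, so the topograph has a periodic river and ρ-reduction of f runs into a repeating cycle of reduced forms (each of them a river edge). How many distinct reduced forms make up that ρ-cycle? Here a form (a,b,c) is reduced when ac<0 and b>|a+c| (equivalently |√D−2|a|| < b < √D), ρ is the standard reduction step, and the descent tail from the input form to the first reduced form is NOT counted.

D = 280, ⌊√D⌋ = 16
river: ρ → (-9,8,6)
river: ρ → (6,16,-1)
river: ρ → (-1,16,6)
river: ρ → (6,8,-9)
river: ρ → (-9,10,5)
river: ρ → (5,10,-9)
ρ-cycle length = 6 (tail of 0 descent steps not counted)

6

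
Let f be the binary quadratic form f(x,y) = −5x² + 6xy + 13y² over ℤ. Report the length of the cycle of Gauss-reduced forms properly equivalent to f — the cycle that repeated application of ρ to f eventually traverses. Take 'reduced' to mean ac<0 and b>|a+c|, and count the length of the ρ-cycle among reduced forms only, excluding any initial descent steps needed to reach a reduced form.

D = 296, ⌊√D⌋ = 17
descent: ρ → (13,-6,-5)
descent: ρ → (-5,16,2)  [lands on river]
river: ρ → (2,16,-5)
river: ρ → (-5,14,5)
river: ρ → (5,16,-2)
river: ρ → (-2,16,5)
river: ρ → (5,14,-5)
ρ-cycle length = 6 (tail of 2 descent steps not counted)

6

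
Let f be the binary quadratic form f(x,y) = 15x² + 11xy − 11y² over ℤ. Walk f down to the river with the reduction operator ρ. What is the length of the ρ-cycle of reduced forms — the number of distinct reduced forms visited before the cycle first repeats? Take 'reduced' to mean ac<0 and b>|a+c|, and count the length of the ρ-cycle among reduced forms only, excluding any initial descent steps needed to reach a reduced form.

D = 781, ⌊√D⌋ = 27
river: ρ → (-11,11,15)
river: ρ → (15,19,-7)
river: ρ → (-7,23,9)
river: ρ → (9,13,-17)
river: ρ → (-17,21,5)
river: ρ → (5,19,-21)
river: ρ → (-21,23,3)
river: ρ → (3,25,-13)
river: ρ → (-13,27,1)
river: ρ → (1,27,-13)
river: ρ → (-13,25,3)
river: ρ → (3,23,-21)
river: ρ → (-21,19,5)
river: ρ → (5,21,-17)
river: ρ → (-17,13,9)
river: ρ → (9,23,-7)
river: ρ → (-7,19,15)
river: ρ → (15,11,-11)
ρ-cycle length = 18 (tail of 0 descent steps not counted)

18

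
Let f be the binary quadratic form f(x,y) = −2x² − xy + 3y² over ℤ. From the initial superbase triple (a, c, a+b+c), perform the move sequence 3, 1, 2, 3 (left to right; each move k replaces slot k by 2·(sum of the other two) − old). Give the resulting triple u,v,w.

start (-2,3,0) = (f(1,0),f(0,1),f(1,1))
replace slot 3: 2·((-2)+3) − 0 = 2 → (-2,3,2)
replace slot 1: 2·(3+2) − (-2) = 12 → (12,3,2)
replace slot 2: 2·(12+2) − 3 = 25 → (12,25,2)
replace slot 3: 2·(12+25) − 2 = 72 → (12,25,72)

12,25,72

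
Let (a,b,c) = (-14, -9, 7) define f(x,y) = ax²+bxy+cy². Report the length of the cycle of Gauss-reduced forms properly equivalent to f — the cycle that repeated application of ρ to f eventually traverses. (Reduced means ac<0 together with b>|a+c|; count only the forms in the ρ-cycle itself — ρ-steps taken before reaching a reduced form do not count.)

D = 473, ⌊√D⌋ = 21
descent: ρ → (7,9,-14)  [lands on river]
river: ρ → (-14,19,2)
river: ρ → (2,21,-4)
river: ρ → (-4,19,7)
ρ-cycle length = 4 (tail of 1 descent step not counted)

4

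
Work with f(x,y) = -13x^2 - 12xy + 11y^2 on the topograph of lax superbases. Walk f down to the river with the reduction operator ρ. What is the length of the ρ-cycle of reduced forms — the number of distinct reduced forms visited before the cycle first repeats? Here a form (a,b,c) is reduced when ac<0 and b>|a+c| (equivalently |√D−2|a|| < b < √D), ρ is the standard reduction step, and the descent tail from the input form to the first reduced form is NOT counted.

D = 716, ⌊√D⌋ = 26
descent: ρ → (11,12,-13)  [lands on river]
river: ρ → (-13,14,10)
river: ρ → (10,26,-1)
river: ρ → (-1,26,10)
river: ρ → (10,14,-13)
river: ρ → (-13,12,11)
river: ρ → (11,10,-14)
river: ρ → (-14,18,7)
river: ρ → (7,24,-5)
river: ρ → (-5,26,2)
river: ρ → (2,26,-5)
river: ρ → (-5,24,7)
river: ρ → (7,18,-14)
river: ρ → (-14,10,11)
ρ-cycle length = 14 (tail of 1 descent step not counted)

14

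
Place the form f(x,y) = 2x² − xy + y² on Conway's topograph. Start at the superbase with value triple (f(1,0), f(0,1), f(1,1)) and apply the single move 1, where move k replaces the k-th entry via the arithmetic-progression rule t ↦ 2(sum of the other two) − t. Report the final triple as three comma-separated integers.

start (2,1,2) = (f(1,0),f(0,1),f(1,1))
replace slot 1: 2·(1+2) − 2 = 4 → (4,1,2)

4,1,2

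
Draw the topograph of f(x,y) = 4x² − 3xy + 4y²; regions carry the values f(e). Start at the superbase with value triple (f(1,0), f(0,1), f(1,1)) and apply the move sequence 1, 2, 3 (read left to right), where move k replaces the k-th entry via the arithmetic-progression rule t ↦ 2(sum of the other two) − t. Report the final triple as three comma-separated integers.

start (4,4,5) = (f(1,0),f(0,1),f(1,1))
replace slot 1: 2·(4+5) − 4 = 14 → (14,4,5)
replace slot 2: 2·(14+5) − 4 = 34 → (14,34,5)
replace slot 3: 2·(14+34) − 5 = 91 → (14,34,91)

14,34,91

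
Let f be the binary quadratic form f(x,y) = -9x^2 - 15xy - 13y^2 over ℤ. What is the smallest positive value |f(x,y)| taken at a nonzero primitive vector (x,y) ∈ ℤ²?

translate: b→-3 (≡15 mod 18), so (9,15,13)→(9,-3,7)
flip: (9,-3,7)→(7,3,9)
reduced (well bottom): (7,3,9) with a≤c, −a<b≤a
well minimum |f| = |-7| = 7 (negative-definite)

7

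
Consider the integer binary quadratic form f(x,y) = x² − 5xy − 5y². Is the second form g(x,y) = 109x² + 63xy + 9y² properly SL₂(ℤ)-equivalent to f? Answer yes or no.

D₁ = 45, D₂ = 45
river cycle of f (length 2): (-5, 5, 1), (1, 5, -5)
river cycle of g (length 2): (1, 5, -5), (-5, 5, 1)
cycles coincide ⇒ equivalent

yes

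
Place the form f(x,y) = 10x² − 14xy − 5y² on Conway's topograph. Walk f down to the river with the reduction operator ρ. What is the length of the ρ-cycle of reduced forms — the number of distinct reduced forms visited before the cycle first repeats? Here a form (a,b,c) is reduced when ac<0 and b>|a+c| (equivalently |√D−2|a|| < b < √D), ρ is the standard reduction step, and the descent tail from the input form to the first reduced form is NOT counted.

D = 396, ⌊√D⌋ = 19
descent: ρ → (-5,14,10)  [lands on river]
river: ρ → (10,6,-9)
river: ρ → (-9,12,7)
river: ρ → (7,16,-5)
ρ-cycle length = 4 (tail of 1 descent step not counted)

4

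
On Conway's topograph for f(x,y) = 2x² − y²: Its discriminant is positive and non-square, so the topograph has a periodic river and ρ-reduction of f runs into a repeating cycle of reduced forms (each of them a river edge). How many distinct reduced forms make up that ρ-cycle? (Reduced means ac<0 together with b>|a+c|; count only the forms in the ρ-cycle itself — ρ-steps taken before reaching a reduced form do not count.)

D = 8, ⌊√D⌋ = 2
descent: ρ → (-1,2,1)  [lands on river]
river: ρ → (1,2,-1)
ρ-cycle length = 2 (tail of 1 descent step not counted)

2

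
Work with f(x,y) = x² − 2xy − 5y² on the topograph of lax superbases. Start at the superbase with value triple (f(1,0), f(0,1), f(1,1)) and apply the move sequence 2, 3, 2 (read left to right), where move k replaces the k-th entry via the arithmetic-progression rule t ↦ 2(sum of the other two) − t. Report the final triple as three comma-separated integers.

start (1,-5,-6) = (f(1,0),f(0,1),f(1,1))
replace slot 2: 2·(1+(-6)) − (-5) = -5 → (1,-5,-6)
replace slot 3: 2·(1+(-5)) − (-6) = -2 → (1,-5,-2)
replace slot 2: 2·(1+(-2)) − (-5) = 3 → (1,3,-2)

1,3,-2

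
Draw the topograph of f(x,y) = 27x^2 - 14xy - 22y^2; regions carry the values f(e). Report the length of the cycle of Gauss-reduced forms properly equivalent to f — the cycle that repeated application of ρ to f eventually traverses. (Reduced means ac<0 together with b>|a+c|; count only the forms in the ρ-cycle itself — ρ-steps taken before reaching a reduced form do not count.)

D = 2572, ⌊√D⌋ = 50
descent: ρ → (-22,14,27)  [lands on river]
river: ρ → (27,40,-9)
river: ρ → (-9,50,2)
river: ρ → (2,50,-9)
river: ρ → (-9,40,27)
river: ρ → (27,14,-22)
river: ρ → (-22,30,19)
river: ρ → (19,46,-6)
river: ρ → (-6,50,3)
river: ρ → (3,46,-38)
river: ρ → (-38,30,11)
river: ρ → (11,36,-29)
river: ρ → (-29,22,18)
river: ρ → (18,50,-1)
river: ρ → (-1,50,18)
river: ρ → (18,22,-29)
river: ρ → (-29,36,11)
river: ρ → (11,30,-38)
river: ρ → (-38,46,3)
river: ρ → (3,50,-6)
river: ρ → (-6,46,19)
river: ρ → (19,30,-22)
ρ-cycle length = 22 (tail of 1 descent step not counted)

22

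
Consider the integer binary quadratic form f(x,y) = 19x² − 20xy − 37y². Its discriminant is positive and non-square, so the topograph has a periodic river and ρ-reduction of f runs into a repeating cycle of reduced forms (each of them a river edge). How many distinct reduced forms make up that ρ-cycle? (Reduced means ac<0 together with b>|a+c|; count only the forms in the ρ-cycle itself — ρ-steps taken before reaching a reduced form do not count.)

D = 3212, ⌊√D⌋ = 56
descent: ρ → (-37,20,19)  [lands on river]
river: ρ → (19,56,-1)
river: ρ → (-1,56,19)
river: ρ → (19,20,-37)
river: ρ → (-37,54,2)
river: ρ → (2,54,-37)
ρ-cycle length = 6 (tail of 1 descent step not counted)

6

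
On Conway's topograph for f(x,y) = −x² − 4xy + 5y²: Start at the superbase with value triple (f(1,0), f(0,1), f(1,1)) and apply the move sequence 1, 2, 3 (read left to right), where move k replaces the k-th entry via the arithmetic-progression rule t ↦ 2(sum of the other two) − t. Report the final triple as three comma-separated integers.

start (-1,5,0) = (f(1,0),f(0,1),f(1,1))
replace slot 1: 2·(5+0) − (-1) = 11 → (11,5,0)
replace slot 2: 2·(11+0) − 5 = 17 → (11,17,0)
replace slot 3: 2·(11+17) − 0 = 56 → (11,17,56)

11,17,56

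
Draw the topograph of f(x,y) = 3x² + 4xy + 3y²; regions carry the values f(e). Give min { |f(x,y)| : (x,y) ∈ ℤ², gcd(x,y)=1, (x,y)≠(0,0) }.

translate: b→-2 (≡4 mod 6), so (3,4,3)→(3,-2,2)
flip: (3,-2,2)→(2,2,3)
reduced (well bottom): (2,2,3) with a≤c, −a<b≤a
well minimum = a = 2

2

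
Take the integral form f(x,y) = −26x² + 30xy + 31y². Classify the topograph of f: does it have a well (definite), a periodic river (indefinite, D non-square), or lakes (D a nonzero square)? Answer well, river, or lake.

D = b²−4ac = 30² − 4·(-26)·31 = 4124
D > 0 non-square ⇒ indefinite ⇒ periodic river

river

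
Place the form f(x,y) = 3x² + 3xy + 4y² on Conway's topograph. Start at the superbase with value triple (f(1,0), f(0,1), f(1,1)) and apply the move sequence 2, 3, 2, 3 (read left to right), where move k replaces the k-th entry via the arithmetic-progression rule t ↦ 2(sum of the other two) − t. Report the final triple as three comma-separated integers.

start (3,4,10) = (f(1,0),f(0,1),f(1,1))
replace slot 2: 2·(3+10) − 4 = 22 → (3,22,10)
replace slot 3: 2·(3+22) − 10 = 40 → (3,22,40)
replace slot 2: 2·(3+40) − 22 = 64 → (3,64,40)
replace slot 3: 2·(3+64) − 40 = 94 → (3,64,94)

3,64,94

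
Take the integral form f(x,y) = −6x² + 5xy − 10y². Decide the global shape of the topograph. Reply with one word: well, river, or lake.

D = b²−4ac = 5² − 4·(-6)·(-10) = -215
D < 0 ⇒ definite ⇒ every region one sign ⇒ single well

well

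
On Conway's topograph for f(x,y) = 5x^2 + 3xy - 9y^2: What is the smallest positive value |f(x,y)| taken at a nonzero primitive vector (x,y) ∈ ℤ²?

descent: ρ → (-9,-3,5)
descent: ρ → (5,13,-1)  [lands on river]
river: ρ → (-1,13,5)
river: ρ → (5,7,-7)
river: ρ → (-7,7,5)
closes: descent 2, river 4
min |a| on river = 1

1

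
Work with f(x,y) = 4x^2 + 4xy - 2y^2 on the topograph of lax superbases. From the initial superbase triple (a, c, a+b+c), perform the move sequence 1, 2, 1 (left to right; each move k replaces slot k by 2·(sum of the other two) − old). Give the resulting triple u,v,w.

start (4,-2,6) = (f(1,0),f(0,1),f(1,1))
replace slot 1: 2·((-2)+6) − 4 = 4 → (4,-2,6)
replace slot 2: 2·(4+6) − (-2) = 22 → (4,22,6)
replace slot 1: 2·(22+6) − 4 = 52 → (52,22,6)

52,22,6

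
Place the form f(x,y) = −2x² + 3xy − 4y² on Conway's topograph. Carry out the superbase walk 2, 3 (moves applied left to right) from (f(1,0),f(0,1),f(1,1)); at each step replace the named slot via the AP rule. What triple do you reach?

start (-2,-4,-3) = (f(1,0),f(0,1),f(1,1))
replace slot 2: 2·((-2)+(-3)) − (-4) = -6 → (-2,-6,-3)
replace slot 3: 2·((-2)+(-6)) − (-3) = -13 → (-2,-6,-13)

-2,-6,-13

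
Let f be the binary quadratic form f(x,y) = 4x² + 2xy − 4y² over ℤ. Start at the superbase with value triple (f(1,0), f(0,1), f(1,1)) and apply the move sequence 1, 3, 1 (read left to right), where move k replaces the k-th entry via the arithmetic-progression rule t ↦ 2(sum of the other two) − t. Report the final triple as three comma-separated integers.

start (4,-4,2) = (f(1,0),f(0,1),f(1,1))
replace slot 1: 2·((-4)+2) − 4 = -8 → (-8,-4,2)
replace slot 3: 2·((-8)+(-4)) − 2 = -26 → (-8,-4,-26)
replace slot 1: 2·((-4)+(-26)) − (-8) = -52 → (-52,-4,-26)

-52,-4,-26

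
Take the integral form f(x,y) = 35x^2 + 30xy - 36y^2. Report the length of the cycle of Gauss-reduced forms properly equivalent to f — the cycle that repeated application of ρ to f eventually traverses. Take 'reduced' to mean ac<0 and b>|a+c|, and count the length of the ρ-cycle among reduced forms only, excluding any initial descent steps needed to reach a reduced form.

D = 5940, ⌊√D⌋ = 77
river: ρ → (-36,42,29)
river: ρ → (29,74,-4)
river: ρ → (-4,70,65)
river: ρ → (65,60,-9)
river: ρ → (-9,66,44)
river: ρ → (44,22,-31)
river: ρ → (-31,40,35)
river: ρ → (35,30,-36)
ρ-cycle length = 8 (tail of 0 descent steps not counted)

8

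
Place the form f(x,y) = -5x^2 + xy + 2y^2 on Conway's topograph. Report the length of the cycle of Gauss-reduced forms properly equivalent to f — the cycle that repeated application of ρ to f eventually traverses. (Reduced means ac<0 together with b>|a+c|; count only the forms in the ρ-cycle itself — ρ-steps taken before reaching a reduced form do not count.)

D = 41, ⌊√D⌋ = 6
descent: ρ → (2,3,-4)  [lands on river]
river: ρ → (-4,5,1)
river: ρ → (1,5,-4)
river: ρ → (-4,3,2)
river: ρ → (2,5,-2)
river: ρ → (-2,3,4)
river: ρ → (4,5,-1)
river: ρ → (-1,5,4)
river: ρ → (4,3,-2)
river: ρ → (-2,5,2)
ρ-cycle length = 10 (tail of 1 descent step not counted)

10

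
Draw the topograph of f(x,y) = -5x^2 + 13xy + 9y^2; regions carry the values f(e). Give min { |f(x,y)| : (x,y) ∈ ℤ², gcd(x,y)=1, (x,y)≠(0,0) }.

river: ρ → (9,5,-9)
river: ρ → (-9,13,5)
river: ρ → (5,17,-3)
river: ρ → (-3,13,15)
river: ρ → (15,17,-1)
river: ρ → (-1,17,15)
river: ρ → (15,13,-3)
river: ρ → (-3,17,5)
river: ρ → (5,13,-9)
river: ρ → (-9,5,9)
river: ρ → (9,13,-5)
river: ρ → (-5,17,3)
river: ρ → (3,13,-15)
river: ρ → (-15,17,1)
river: ρ → (1,17,-15)
river: ρ → (-15,13,3)
river: ρ → (3,17,-5)
river: ρ → (-5,13,9)
closes: descent 0, river 18
min |a| on river = 1

1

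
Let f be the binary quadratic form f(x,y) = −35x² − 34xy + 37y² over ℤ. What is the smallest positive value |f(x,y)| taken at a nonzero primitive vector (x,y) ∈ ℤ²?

descent: ρ → (37,34,-35)  [lands on river]
river: ρ → (-35,36,36)
river: ρ → (36,36,-35)
river: ρ → (-35,34,37)
river: ρ → (37,40,-32)
river: ρ → (-32,24,45)
river: ρ → (45,66,-11)
river: ρ → (-11,66,45)
river: ρ → (45,24,-32)
river: ρ → (-32,40,37)
closes: descent 1, river 10
min |a| on river = 11

11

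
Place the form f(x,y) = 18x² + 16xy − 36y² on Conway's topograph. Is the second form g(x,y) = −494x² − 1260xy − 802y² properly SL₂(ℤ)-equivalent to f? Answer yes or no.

D₁ = 2848, D₂ = 2848
river cycle of f (length 6): (18, 52, -2), (-2, 52, 18), (18, 20, -34), (-34, 48, 4), (4, 48, -34), (-34, 20, 18)
river cycle of g (length 6): (18, 52, -2), (-2, 52, 18), (18, 20, -34), (-34, 48, 4), (4, 48, -34), (-34, 20, 18)
cycles coincide ⇒ equivalent

yes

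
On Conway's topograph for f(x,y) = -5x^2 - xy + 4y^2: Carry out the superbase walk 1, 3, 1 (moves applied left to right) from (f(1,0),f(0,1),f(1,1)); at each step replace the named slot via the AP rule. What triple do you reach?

start (-5,4,-2) = (f(1,0),f(0,1),f(1,1))
replace slot 1: 2·(4+(-2)) − (-5) = 9 → (9,4,-2)
replace slot 3: 2·(9+4) − (-2) = 28 → (9,4,28)
replace slot 1: 2·(4+28) − 9 = 55 → (55,4,28)

55,4,28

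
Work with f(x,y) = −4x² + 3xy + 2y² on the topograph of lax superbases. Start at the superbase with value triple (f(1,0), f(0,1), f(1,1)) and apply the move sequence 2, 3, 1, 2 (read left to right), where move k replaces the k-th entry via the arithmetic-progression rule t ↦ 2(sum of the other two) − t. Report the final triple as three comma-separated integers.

start (-4,2,1) = (f(1,0),f(0,1),f(1,1))
replace slot 2: 2·((-4)+1) − 2 = -8 → (-4,-8,1)
replace slot 3: 2·((-4)+(-8)) − 1 = -25 → (-4,-8,-25)
replace slot 1: 2·((-8)+(-25)) − (-4) = -62 → (-62,-8,-25)
replace slot 2: 2·((-62)+(-25)) − (-8) = -166 → (-62,-166,-25)

-62,-166,-25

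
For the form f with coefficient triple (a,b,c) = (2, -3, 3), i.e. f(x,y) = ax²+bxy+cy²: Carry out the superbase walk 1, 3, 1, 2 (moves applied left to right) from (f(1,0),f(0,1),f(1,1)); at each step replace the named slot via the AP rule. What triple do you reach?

start (2,3,2) = (f(1,0),f(0,1),f(1,1))
replace slot 1: 2·(3+2) − 2 = 8 → (8,3,2)
replace slot 3: 2·(8+3) − 2 = 20 → (8,3,20)
replace slot 1: 2·(3+20) − 8 = 38 → (38,3,20)
replace slot 2: 2·(38+20) − 3 = 113 → (38,113,20)

38,113,20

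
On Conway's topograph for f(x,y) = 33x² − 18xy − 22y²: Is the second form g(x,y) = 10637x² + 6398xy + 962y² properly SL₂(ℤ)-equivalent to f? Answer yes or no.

D₁ = 3228, D₂ = 3228
river cycle of f (length 18): (-22, 18, 33), (33, 48, -7), (-7, 50, 26), (26, 54, -3), (-3, 54, 26), (26, 50, -7), (-7, 48, 33), (33, 18, -22), (-22, 26, 29), (29, 32, -19), … (8 more)
river cycle of g (length 18): (-7, 50, 26), (26, 54, -3), (-3, 54, 26), (26, 50, -7), (-7, 48, 33), (33, 18, -22), (-22, 26, 29), (29, 32, -19), (-19, 44, 17), (17, 24, -39), … (8 more)
cycles coincide ⇒ equivalent

yes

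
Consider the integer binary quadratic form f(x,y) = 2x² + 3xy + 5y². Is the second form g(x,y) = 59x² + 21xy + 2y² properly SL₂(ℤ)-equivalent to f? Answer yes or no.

D₁ = -31, D₂ = -31
f: translate: b→-1 (≡3 mod 4), so (2,3,5)→(2,-1,4)
f: reduced (well bottom): (2,-1,4) with a≤c, −a<b≤a
g: flip: (59,21,2)→(2,-21,59)
g: translate: b→-1 (≡-21 mod 4), so (2,-21,59)→(2,-1,4)
g: reduced (well bottom): (2,-1,4) with a≤c, −a<b≤a
reduced forms (2, -1, 4) vs (2, -1, 4) ⇒ equivalent

yes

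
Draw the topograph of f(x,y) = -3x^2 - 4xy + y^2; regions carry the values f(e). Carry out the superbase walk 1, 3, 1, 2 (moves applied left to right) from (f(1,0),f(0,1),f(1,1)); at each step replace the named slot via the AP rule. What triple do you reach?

start (-3,1,-6) = (f(1,0),f(0,1),f(1,1))
replace slot 1: 2·(1+(-6)) − (-3) = -7 → (-7,1,-6)
replace slot 3: 2·((-7)+1) − (-6) = -6 → (-7,1,-6)
replace slot 1: 2·(1+(-6)) − (-7) = -3 → (-3,1,-6)
replace slot 2: 2·((-3)+(-6)) − 1 = -19 → (-3,-19,-6)

-3,-19,-6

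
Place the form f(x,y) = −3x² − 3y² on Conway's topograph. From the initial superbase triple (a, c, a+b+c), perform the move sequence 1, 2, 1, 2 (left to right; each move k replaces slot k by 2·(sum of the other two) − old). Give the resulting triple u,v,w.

start (-3,-3,-6) = (f(1,0),f(0,1),f(1,1))
replace slot 1: 2·((-3)+(-6)) − (-3) = -15 → (-15,-3,-6)
replace slot 2: 2·((-15)+(-6)) − (-3) = -39 → (-15,-39,-6)
replace slot 1: 2·((-39)+(-6)) − (-15) = -75 → (-75,-39,-6)
replace slot 2: 2·((-75)+(-6)) − (-39) = -123 → (-75,-123,-6)

-75,-123,-6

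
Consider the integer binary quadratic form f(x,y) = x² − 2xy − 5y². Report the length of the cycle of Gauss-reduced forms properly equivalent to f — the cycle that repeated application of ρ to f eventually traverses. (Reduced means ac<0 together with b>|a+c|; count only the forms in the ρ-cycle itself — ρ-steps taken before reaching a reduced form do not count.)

D = 24, ⌊√D⌋ = 4
descent: ρ → (-5,2,1)
descent: ρ → (1,4,-2)  [lands on river]
river: ρ → (-2,4,1)
ρ-cycle length = 2 (tail of 2 descent steps not counted)

2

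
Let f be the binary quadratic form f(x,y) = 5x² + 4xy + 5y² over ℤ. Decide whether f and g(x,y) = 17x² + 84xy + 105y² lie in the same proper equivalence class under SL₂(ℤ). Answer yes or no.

D₁ = -84, D₂ = -84
f: reduced (well bottom): (5,4,5) with a≤c, −a<b≤a
g: translate: b→16 (≡84 mod 34), so (17,84,105)→(17,16,5)
g: flip: (17,16,5)→(5,-16,17)
g: translate: b→4 (≡-16 mod 10), so (5,-16,17)→(5,4,5)
g: reduced (well bottom): (5,4,5) with a≤c, −a<b≤a
reduced forms (5, 4, 5) vs (5, 4, 5) ⇒ equivalent

yes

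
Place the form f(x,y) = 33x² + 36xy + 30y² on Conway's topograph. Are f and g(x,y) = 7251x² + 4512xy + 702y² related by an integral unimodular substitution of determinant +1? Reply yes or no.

D₁ = -2664, D₂ = -2664
f: translate: b→-30 (≡36 mod 66), so (33,36,30)→(33,-30,27)
f: flip: (33,-30,27)→(27,30,33)
f: translate: b→-24 (≡30 mod 54), so (27,30,33)→(27,-24,30)
f: reduced (well bottom): (27,-24,30) with a≤c, −a<b≤a
g: flip: (7251,4512,702)→(702,-4512,7251)
g: translate: b→-300 (≡-4512 mod 1404), so (702,-4512,7251)→(702,-300,33)
g: flip: (702,-300,33)→(33,300,702)
g: translate: b→-30 (≡300 mod 66), so (33,300,702)→(33,-30,27)
g: flip: (33,-30,27)→(27,30,33)
g: translate: b→-24 (≡30 mod 54), so (27,30,33)→(27,-24,30)
g: reduced (well bottom): (27,-24,30) with a≤c, −a<b≤a
reduced forms (27, -24, 30) vs (27, -24, 30) ⇒ equivalent

yes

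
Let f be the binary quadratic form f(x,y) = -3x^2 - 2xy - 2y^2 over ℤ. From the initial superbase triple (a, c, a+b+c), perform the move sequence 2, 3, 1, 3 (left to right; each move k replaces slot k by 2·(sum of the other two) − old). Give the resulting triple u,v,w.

start (-3,-2,-7) = (f(1,0),f(0,1),f(1,1))
replace slot 2: 2·((-3)+(-7)) − (-2) = -18 → (-3,-18,-7)
replace slot 3: 2·((-3)+(-18)) − (-7) = -35 → (-3,-18,-35)
replace slot 1: 2·((-18)+(-35)) − (-3) = -103 → (-103,-18,-35)
replace slot 3: 2·((-103)+(-18)) − (-35) = -207 → (-103,-18,-207)

-103,-18,-207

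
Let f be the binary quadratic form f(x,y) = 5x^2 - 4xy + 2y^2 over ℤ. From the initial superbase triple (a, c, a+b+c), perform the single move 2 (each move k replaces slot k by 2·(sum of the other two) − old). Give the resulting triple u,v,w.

start (5,2,3) = (f(1,0),f(0,1),f(1,1))
replace slot 2: 2·(5+3) − 2 = 14 → (5,14,3)

5,14,3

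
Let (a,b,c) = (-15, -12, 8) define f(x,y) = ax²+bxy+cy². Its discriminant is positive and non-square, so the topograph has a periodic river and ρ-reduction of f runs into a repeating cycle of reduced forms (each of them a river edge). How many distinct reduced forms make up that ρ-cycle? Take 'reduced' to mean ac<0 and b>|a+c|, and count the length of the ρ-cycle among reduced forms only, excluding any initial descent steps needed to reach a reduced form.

D = 624, ⌊√D⌋ = 24
descent: ρ → (8,12,-15)  [lands on river]
river: ρ → (-15,18,5)
river: ρ → (5,22,-7)
river: ρ → (-7,20,8)
ρ-cycle length = 4 (tail of 1 descent step not counted)

4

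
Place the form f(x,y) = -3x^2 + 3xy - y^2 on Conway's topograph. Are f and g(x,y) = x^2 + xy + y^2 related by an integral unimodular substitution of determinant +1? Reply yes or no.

D₁ = -3, D₂ = -3
f is negative-definite; reduce −f:
−f: translate: b→3 (≡-3 mod 6), so (3,-3,1)→(3,3,1)
−f: flip: (3,3,1)→(1,-3,3)
−f: translate: b→1 (≡-3 mod 2), so (1,-3,3)→(1,1,1)
−f: reduced (well bottom): (1,1,1) with a≤c, −a<b≤a
flip sign back: reduced form of f is (-1,-1,-1)
g: reduced (well bottom): (1,1,1) with a≤c, −a<b≤a
reduced forms (-1, -1, -1) vs (1, 1, 1) ⇒ inequivalent

no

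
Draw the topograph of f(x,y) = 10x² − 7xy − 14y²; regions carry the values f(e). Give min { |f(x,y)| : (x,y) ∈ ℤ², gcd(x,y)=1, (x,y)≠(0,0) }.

descent: ρ → (-14,7,10)  [lands on river]
river: ρ → (10,13,-11)
river: ρ → (-11,9,12)
river: ρ → (12,15,-8)
river: ρ → (-8,17,10)
river: ρ → (10,23,-2)
river: ρ → (-2,21,21)
river: ρ → (21,21,-2)
river: ρ → (-2,23,10)
river: ρ → (10,17,-8)
river: ρ → (-8,15,12)
river: ρ → (12,9,-11)
river: ρ → (-11,13,10)
river: ρ → (10,7,-14)
river: ρ → (-14,21,3)
river: ρ → (3,21,-14)
closes: descent 1, river 16
min |a| on river = 2

2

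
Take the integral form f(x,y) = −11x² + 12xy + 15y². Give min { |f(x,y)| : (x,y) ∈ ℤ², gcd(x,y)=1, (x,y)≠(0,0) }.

river: ρ → (15,18,-8)
river: ρ → (-8,14,19)
river: ρ → (19,24,-3)
river: ρ → (-3,24,19)
river: ρ → (19,14,-8)
river: ρ → (-8,18,15)
river: ρ → (15,12,-11)
river: ρ → (-11,10,16)
river: ρ → (16,22,-5)
river: ρ → (-5,28,1)
river: ρ → (1,28,-5)
river: ρ → (-5,22,16)
river: ρ → (16,10,-11)
river: ρ → (-11,12,15)
closes: descent 0, river 14
min |a| on river = 1

1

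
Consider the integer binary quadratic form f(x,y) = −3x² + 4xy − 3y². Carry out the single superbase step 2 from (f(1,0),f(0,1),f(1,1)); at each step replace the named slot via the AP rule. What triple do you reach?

start (-3,-3,-2) = (f(1,0),f(0,1),f(1,1))
replace slot 2: 2·((-3)+(-2)) − (-3) = -7 → (-3,-7,-2)

-3,-7,-2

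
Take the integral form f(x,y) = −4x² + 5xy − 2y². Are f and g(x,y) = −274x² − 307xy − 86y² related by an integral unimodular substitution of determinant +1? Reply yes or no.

D₁ = -7, D₂ = -7
f is negative-definite; reduce −f:
−f: translate: b→3 (≡-5 mod 8), so (4,-5,2)→(4,3,1)
−f: flip: (4,3,1)→(1,-3,4)
−f: translate: b→1 (≡-3 mod 2), so (1,-3,4)→(1,1,2)
−f: reduced (well bottom): (1,1,2) with a≤c, −a<b≤a
flip sign back: reduced form of f is (-1,-1,-2)
g is negative-definite; reduce −g:
−g: translate: b→-241 (≡307 mod 548), so (274,307,86)→(274,-241,53)
−g: flip: (274,-241,53)→(53,241,274)
−g: translate: b→29 (≡241 mod 106), so (53,241,274)→(53,29,4)
−g: flip: (53,29,4)→(4,-29,53)
−g: translate: b→3 (≡-29 mod 8), so (4,-29,53)→(4,3,1)
−g: flip: (4,3,1)→(1,-3,4)
−g: translate: b→1 (≡-3 mod 2), so (1,-3,4)→(1,1,2)
−g: reduced (well bottom): (1,1,2) with a≤c, −a<b≤a
flip sign back: reduced form of g is (-1,-1,-2)
reduced forms (-1, -1, -2) vs (-1, -1, -2) ⇒ equivalent

yes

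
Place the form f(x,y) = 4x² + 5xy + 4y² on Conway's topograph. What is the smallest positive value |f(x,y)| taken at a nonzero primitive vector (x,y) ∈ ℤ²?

translate: b→-3 (≡5 mod 8), so (4,5,4)→(4,-3,3)
flip: (4,-3,3)→(3,3,4)
reduced (well bottom): (3,3,4) with a≤c, −a<b≤a
well minimum = a = 3

3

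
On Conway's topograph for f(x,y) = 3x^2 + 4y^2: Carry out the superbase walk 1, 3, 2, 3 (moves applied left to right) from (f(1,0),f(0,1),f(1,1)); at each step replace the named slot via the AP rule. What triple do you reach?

start (3,4,7) = (f(1,0),f(0,1),f(1,1))
replace slot 1: 2·(4+7) − 3 = 19 → (19,4,7)
replace slot 3: 2·(19+4) − 7 = 39 → (19,4,39)
replace slot 2: 2·(19+39) − 4 = 112 → (19,112,39)
replace slot 3: 2·(19+112) − 39 = 223 → (19,112,223)

19,112,223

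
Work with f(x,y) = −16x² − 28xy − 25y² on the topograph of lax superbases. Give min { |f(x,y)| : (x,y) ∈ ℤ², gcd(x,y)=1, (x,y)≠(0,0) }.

translate: b→-4 (≡28 mod 32), so (16,28,25)→(16,-4,13)
flip: (16,-4,13)→(13,4,16)
reduced (well bottom): (13,4,16) with a≤c, −a<b≤a
well minimum |f| = |-13| = 13 (negative-definite)

13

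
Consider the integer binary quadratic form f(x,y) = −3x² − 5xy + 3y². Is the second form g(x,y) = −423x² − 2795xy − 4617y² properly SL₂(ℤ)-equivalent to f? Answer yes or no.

D₁ = 61, D₂ = 61
river cycle of f (length 6): (3, 5, -3), (-3, 7, 1), (1, 7, -3), (-3, 5, 3), (3, 7, -1), (-1, 7, 3)
river cycle of g (length 6): (-3, 7, 1), (1, 7, -3), (-3, 5, 3), (3, 7, -1), (-1, 7, 3), (3, 5, -3)
cycles coincide ⇒ equivalent

yes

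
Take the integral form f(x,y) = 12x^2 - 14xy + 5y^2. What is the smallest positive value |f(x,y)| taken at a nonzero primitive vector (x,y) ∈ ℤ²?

translate: b→10 (≡-14 mod 24), so (12,-14,5)→(12,10,3)
flip: (12,10,3)→(3,-10,12)
translate: b→2 (≡-10 mod 6), so (3,-10,12)→(3,2,4)
reduced (well bottom): (3,2,4) with a≤c, −a<b≤a
well minimum = a = 3

3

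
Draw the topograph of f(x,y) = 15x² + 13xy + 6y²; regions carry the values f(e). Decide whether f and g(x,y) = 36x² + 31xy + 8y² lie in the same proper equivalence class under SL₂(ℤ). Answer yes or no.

D₁ = -191, D₂ = -191
f: flip: (15,13,6)→(6,-13,15)
f: translate: b→-1 (≡-13 mod 12), so (6,-13,15)→(6,-1,8)
f: reduced (well bottom): (6,-1,8) with a≤c, −a<b≤a
g: flip: (36,31,8)→(8,-31,36)
g: translate: b→1 (≡-31 mod 16), so (8,-31,36)→(8,1,6)
g: flip: (8,1,6)→(6,-1,8)
g: reduced (well bottom): (6,-1,8) with a≤c, −a<b≤a
reduced forms (6, -1, 8) vs (6, -1, 8) ⇒ equivalent

yes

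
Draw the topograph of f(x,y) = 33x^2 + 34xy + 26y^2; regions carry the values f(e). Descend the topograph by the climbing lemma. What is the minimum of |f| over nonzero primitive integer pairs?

translate: b→-32 (≡34 mod 66), so (33,34,26)→(33,-32,25)
flip: (33,-32,25)→(25,32,33)
translate: b→-18 (≡32 mod 50), so (25,32,33)→(25,-18,26)
reduced (well bottom): (25,-18,26) with a≤c, −a<b≤a
well minimum = a = 25

25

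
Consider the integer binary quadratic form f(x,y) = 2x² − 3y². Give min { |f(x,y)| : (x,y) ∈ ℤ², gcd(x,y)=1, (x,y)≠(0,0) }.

descent: ρ → (-3,0,2)
descent: ρ → (2,4,-1)  [lands on river]
river: ρ → (-1,4,2)
closes: descent 2, river 2
min |a| on river = 1

1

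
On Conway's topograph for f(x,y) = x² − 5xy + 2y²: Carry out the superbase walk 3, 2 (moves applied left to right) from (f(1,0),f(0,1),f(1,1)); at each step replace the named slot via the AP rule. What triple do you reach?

start (1,2,-2) = (f(1,0),f(0,1),f(1,1))
replace slot 3: 2·(1+2) − (-2) = 8 → (1,2,8)
replace slot 2: 2·(1+8) − 2 = 16 → (1,16,8)

1,16,8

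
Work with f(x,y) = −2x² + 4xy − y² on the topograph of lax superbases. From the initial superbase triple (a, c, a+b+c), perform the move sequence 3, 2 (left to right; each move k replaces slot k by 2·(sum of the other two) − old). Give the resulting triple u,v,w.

start (-2,-1,1) = (f(1,0),f(0,1),f(1,1))
replace slot 3: 2·((-2)+(-1)) − 1 = -7 → (-2,-1,-7)
replace slot 2: 2·((-2)+(-7)) − (-1) = -17 → (-2,-17,-7)

-2,-17,-7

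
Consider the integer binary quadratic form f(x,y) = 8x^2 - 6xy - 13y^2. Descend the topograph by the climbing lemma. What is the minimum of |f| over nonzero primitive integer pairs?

descent: ρ → (-13,6,8)  [lands on river]
river: ρ → (8,10,-11)
river: ρ → (-11,12,7)
river: ρ → (7,16,-7)
river: ρ → (-7,12,11)
river: ρ → (11,10,-8)
river: ρ → (-8,6,13)
river: ρ → (13,20,-1)
river: ρ → (-1,20,13)
river: ρ → (13,6,-8)
river: ρ → (-8,10,11)
river: ρ → (11,12,-7)
river: ρ → (-7,16,7)
river: ρ → (7,12,-11)
river: ρ → (-11,10,8)
river: ρ → (8,6,-13)
river: ρ → (-13,20,1)
river: ρ → (1,20,-13)
closes: descent 1, river 18
min |a| on river = 1

1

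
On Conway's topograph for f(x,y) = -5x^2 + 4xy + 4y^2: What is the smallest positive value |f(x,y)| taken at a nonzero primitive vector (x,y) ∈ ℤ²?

river: ρ → (4,4,-5)
river: ρ → (-5,6,3)
river: ρ → (3,6,-5)
river: ρ → (-5,4,4)
closes: descent 0, river 4
min |a| on river = 3

3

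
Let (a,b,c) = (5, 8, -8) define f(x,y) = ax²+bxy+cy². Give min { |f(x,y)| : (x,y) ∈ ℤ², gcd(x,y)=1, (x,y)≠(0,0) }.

river: ρ → (-8,8,5)
river: ρ → (5,12,-4)
river: ρ → (-4,12,5)
river: ρ → (5,8,-8)
closes: descent 0, river 4
min |a| on river = 4

4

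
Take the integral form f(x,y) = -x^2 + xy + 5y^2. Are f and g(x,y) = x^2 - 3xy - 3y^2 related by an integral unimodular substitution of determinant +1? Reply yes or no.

D₁ = 21, D₂ = 21
river cycle of f (length 2): (-1, 3, 3), (3, 3, -1)
river cycle of g (length 2): (-3, 3, 1), (1, 3, -3)
cycles differ ⇒ inequivalent

no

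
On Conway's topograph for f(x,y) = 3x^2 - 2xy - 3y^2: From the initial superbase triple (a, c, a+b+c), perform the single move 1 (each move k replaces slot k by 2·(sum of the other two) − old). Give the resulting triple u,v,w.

start (3,-3,-2) = (f(1,0),f(0,1),f(1,1))
replace slot 1: 2·((-3)+(-2)) − 3 = -13 → (-13,-3,-2)

-13,-3,-2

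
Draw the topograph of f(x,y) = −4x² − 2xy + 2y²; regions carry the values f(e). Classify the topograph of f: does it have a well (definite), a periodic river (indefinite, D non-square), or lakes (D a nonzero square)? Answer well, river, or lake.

D = b²−4ac = (-2)² − 4·(-4)·2 = 36
D = 6² is a perfect square ⇒ form factors over ℤ ⇒ lakes

lake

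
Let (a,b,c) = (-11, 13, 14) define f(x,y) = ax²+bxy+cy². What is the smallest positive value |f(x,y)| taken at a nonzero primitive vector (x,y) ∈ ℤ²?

river: ρ → (14,15,-10)
river: ρ → (-10,25,4)
river: ρ → (4,23,-16)
river: ρ → (-16,9,11)
river: ρ → (11,13,-14)
river: ρ → (-14,15,10)
river: ρ → (10,25,-4)
river: ρ → (-4,23,16)
river: ρ → (16,9,-11)
river: ρ → (-11,13,14)
closes: descent 0, river 10
min |a| on river = 4

4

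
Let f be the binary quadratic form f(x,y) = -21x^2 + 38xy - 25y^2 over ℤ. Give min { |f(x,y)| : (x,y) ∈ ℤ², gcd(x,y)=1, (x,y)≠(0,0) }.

translate: b→4 (≡-38 mod 42), so (21,-38,25)→(21,4,8)
flip: (21,4,8)→(8,-4,21)
reduced (well bottom): (8,-4,21) with a≤c, −a<b≤a
well minimum |f| = |-8| = 8 (negative-definite)

8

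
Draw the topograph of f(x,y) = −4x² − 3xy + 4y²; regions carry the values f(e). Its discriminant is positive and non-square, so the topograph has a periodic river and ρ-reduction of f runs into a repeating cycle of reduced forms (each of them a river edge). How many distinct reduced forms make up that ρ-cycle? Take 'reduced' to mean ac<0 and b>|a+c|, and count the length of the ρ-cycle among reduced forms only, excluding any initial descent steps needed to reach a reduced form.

D = 73, ⌊√D⌋ = 8
descent: ρ → (4,3,-4)  [lands on river]
river: ρ → (-4,5,3)
river: ρ → (3,7,-2)
river: ρ → (-2,5,6)
river: ρ → (6,7,-1)
river: ρ → (-1,7,6)
river: ρ → (6,5,-2)
river: ρ → (-2,7,3)
river: ρ → (3,5,-4)
river: ρ → (-4,3,4)
river: ρ → (4,5,-3)
river: ρ → (-3,7,2)
river: ρ → (2,5,-6)
river: ρ → (-6,7,1)
river: ρ → (1,7,-6)
river: ρ → (-6,5,2)
river: ρ → (2,7,-3)
river: ρ → (-3,5,4)
ρ-cycle length = 18 (tail of 1 descent step not counted)

18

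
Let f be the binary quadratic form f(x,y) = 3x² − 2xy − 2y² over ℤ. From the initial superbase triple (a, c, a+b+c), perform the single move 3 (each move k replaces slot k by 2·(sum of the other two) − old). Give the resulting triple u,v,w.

start (3,-2,-1) = (f(1,0),f(0,1),f(1,1))
replace slot 3: 2·(3+(-2)) − (-1) = 3 → (3,-2,3)

3,-2,3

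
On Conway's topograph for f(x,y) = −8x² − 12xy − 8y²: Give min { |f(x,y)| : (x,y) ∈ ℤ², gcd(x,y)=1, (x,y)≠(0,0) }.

translate: b→-4 (≡12 mod 16), so (8,12,8)→(8,-4,4)
flip: (8,-4,4)→(4,4,8)
reduced (well bottom): (4,4,8) with a≤c, −a<b≤a
well minimum |f| = |-4| = 4 (negative-definite)

4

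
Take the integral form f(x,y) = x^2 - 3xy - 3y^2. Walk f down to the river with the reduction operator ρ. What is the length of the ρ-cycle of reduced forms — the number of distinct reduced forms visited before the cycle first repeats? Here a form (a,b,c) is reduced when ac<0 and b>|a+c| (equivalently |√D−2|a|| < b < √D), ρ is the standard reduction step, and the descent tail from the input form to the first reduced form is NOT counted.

D = 21, ⌊√D⌋ = 4
descent: ρ → (-3,3,1)  [lands on river]
river: ρ → (1,3,-3)
ρ-cycle length = 2 (tail of 1 descent step not counted)

2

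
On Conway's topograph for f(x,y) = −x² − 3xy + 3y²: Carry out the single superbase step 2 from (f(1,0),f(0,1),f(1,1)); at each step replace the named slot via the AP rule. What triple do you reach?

start (-1,3,-1) = (f(1,0),f(0,1),f(1,1))
replace slot 2: 2·((-1)+(-1)) − 3 = -7 → (-1,-7,-1)

-1,-7,-1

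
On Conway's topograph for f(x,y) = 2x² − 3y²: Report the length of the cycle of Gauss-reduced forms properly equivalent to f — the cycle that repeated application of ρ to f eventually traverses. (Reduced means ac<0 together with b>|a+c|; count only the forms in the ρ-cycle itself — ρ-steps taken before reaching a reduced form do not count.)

D = 24, ⌊√D⌋ = 4
descent: ρ → (-3,0,2)
descent: ρ → (2,4,-1)  [lands on river]
river: ρ → (-1,4,2)
ρ-cycle length = 2 (tail of 2 descent steps not counted)

2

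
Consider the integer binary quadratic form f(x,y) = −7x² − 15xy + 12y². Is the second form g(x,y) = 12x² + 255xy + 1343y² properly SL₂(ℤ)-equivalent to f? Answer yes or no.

D₁ = 561, D₂ = 561
river cycle of f (length 16): (12, 15, -7), (-7, 13, 14), (14, 15, -6), (-6, 21, 5), (5, 19, -10), (-10, 21, 3), (3, 21, -10), (-10, 19, 5), (5, 21, -6), (-6, 15, 14), … (6 more)
river cycle of g (length 16): (12, 15, -7), (-7, 13, 14), (14, 15, -6), (-6, 21, 5), (5, 19, -10), (-10, 21, 3), (3, 21, -10), (-10, 19, 5), (5, 21, -6), (-6, 15, 14), … (6 more)
cycles coincide ⇒ equivalent

yes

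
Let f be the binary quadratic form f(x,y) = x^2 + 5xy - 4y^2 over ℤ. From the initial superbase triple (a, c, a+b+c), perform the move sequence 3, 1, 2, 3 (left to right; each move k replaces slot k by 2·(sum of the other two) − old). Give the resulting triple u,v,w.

start (1,-4,2) = (f(1,0),f(0,1),f(1,1))
replace slot 3: 2·(1+(-4)) − 2 = -8 → (1,-4,-8)
replace slot 1: 2·((-4)+(-8)) − 1 = -25 → (-25,-4,-8)
replace slot 2: 2·((-25)+(-8)) − (-4) = -62 → (-25,-62,-8)
replace slot 3: 2·((-25)+(-62)) − (-8) = -166 → (-25,-62,-166)

-25,-62,-166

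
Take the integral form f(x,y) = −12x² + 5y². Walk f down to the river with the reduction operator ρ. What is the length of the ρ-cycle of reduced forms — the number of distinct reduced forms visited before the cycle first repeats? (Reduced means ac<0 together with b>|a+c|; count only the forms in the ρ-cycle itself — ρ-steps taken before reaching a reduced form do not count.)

D = 240, ⌊√D⌋ = 15
descent: ρ → (5,10,-7)  [lands on river]
river: ρ → (-7,4,8)
river: ρ → (8,12,-3)
river: ρ → (-3,12,8)
river: ρ → (8,4,-7)
river: ρ → (-7,10,5)
ρ-cycle length = 6 (tail of 1 descent step not counted)

6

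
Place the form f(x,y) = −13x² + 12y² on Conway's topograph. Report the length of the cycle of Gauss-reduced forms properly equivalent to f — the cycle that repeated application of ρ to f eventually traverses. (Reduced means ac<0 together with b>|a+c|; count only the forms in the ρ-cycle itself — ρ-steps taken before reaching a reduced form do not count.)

D = 624, ⌊√D⌋ = 24
descent: ρ → (12,24,-1)  [lands on river]
river: ρ → (-1,24,12)
ρ-cycle length = 2 (tail of 1 descent step not counted)

2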